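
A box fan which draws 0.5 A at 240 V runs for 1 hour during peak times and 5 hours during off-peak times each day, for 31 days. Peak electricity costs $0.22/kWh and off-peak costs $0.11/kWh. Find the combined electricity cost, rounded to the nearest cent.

Power = 0.5 A × 240 V = 120 W = 0.12 kW
Peak energy = 0.12 kW × 1 h × 31 = 3.72 kWh
Off-peak energy = 0.12 kW × 5 h × 31 = 18.6 kWh
Cost = 3.72 × $0.22 + 18.6 × $0.11 = $0.8184 + $2.046 = $2.86

$2.86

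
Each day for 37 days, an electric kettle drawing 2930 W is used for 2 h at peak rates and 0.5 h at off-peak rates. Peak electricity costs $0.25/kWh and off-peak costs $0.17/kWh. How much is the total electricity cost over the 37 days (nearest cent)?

Peak energy = 2.93 kW × 2 h × 37 = 216.82 kWh
Off-peak energy = 2.93 kW × 0.5 h × 37 = 54.205 kWh
Cost = 216.82 × $0.25 + 54.205 × $0.17 = $54.205 + $9.21485 = $63.42

$63.42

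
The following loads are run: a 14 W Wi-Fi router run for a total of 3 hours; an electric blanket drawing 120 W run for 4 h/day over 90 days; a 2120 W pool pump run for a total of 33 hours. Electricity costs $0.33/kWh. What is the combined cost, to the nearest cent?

$37.36

Wi-Fi router: 0.014 kW × 3 h = 0.042 kWh
electric blanket: Runtime = 4 h/day × 90 days = 360 h
electric blanket: 0.12 kW × 360 h = 43.2 kWh
pool pump: 2.12 kW × 33 h = 69.96 kWh
Total energy = 113.202 kWh
Cost = 113.202 × $0.33 = $37.36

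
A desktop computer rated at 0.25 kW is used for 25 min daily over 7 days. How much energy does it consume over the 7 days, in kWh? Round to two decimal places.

0.73 kWh

Runtime = 25 min × 7 = 175 min = 2.916666… h
Energy = 0.25 kW × 2.916666… h = 0.729166… kWh ≈ 0.73 kWh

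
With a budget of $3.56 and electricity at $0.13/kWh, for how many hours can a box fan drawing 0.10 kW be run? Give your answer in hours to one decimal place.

Energy available = $3.56 ÷ $0.13/kWh = 27.3846 kWh
Hours = 27.3846 kWh ÷ 0.1 kW = 273.8 h

273.8 h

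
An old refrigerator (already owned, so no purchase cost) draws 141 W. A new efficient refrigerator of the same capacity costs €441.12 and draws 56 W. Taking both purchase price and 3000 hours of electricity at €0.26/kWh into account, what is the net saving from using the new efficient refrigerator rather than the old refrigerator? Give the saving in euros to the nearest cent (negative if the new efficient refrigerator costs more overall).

-€374.82

old refrigerator: €0.00 + (141/1000) kW × 3000 h × €0.26 = €0.00 + €109.98 = €109.98
new efficient refrigerator: €441.12 + (56/1000) kW × 3000 h × €0.26 = €441.12 + €43.68 = €484.8
Saving = €109.98 − €484.8 = −€374.82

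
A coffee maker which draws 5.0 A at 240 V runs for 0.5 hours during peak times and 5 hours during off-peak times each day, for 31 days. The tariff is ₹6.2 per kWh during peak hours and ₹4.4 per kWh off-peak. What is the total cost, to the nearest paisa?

Power = 5.0 A × 240 V = 1200 W = 1.2 kW
Peak energy = 1.2 kW × 0.5 h × 31 = 18.6 kWh
Off-peak energy = 1.2 kW × 5 h × 31 = 186 kWh
Cost = 18.6 × ₹6.2 + 186 × ₹4.4 = ₹115.32 + ₹818.4 = ₹933.72

₹933.72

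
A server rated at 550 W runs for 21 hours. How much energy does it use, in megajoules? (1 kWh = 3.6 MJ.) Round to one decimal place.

41.6 MJ

Energy = 0.55 kW × 21 h = 11.55 kWh
= 11.55 × 3.6 MJ = 41.6 MJ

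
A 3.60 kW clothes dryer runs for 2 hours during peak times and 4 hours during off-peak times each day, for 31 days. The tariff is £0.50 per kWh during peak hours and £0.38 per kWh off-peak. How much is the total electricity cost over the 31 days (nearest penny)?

Peak energy = 3.6 kW × 2 h × 31 = 223.2 kWh
Off-peak energy = 3.6 kW × 4 h × 31 = 446.4 kWh
Cost = 223.2 × £0.50 + 446.4 × £0.38 = £111.6 + £169.632 = £281.23

£281.23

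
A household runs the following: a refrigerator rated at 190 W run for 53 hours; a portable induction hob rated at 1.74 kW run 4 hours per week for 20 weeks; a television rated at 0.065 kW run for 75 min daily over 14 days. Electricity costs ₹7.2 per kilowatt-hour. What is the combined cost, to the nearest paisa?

refrigerator: 0.19 kW × 53 h = 10.07 kWh
portable induction hob: Runtime = 4 h/week × 20 weeks = 80 h
portable induction hob: 1.74 kW × 80 h = 139.2 kWh
television: Runtime = 75 min × 14 = 1050 min = 17.5 h
television: 0.065 kW × 17.5 h = 1.1375 kWh
Total energy = 150.4075 kWh
Cost = 150.4075 × ₹7.2 = ₹1082.93

₹1082.93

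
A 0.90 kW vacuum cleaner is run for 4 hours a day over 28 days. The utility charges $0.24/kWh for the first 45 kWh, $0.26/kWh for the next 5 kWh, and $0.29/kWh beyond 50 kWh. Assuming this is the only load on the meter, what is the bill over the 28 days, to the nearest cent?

$26.83

Runtime = 4 h/day × 28 days = 112 h
Energy = 0.9 kW × 112 h = 100.8 kWh
Tier 1 (0–45 kWh): 45 × $0.24 = $10.8
Tier 2 (45–50 kWh): 5 × $0.26 = $1.3
Above 50 kWh: 50.8 × $0.29 = $14.732
Bill = $26.83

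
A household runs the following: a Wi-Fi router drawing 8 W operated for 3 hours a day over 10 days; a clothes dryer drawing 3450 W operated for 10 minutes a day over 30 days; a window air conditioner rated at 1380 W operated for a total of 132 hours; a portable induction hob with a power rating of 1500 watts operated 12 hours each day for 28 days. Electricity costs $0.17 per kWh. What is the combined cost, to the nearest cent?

Wi-Fi router: Runtime = 3 h/day × 10 days = 30 h
Wi-Fi router: 0.008 kW × 30 h = 0.24 kWh
clothes dryer: Runtime = 10 min × 30 = 300 min = 5 h
clothes dryer: 3.45 kW × 5 h = 17.25 kWh
window air conditioner: 1.38 kW × 132 h = 182.16 kWh
portable induction hob: Runtime = 12 h/day × 28 days = 336 h
portable induction hob: 1.5 kW × 336 h = 504 kWh
Total energy = 703.65 kWh
Cost = 703.65 × $0.17 = $119.62

$119.62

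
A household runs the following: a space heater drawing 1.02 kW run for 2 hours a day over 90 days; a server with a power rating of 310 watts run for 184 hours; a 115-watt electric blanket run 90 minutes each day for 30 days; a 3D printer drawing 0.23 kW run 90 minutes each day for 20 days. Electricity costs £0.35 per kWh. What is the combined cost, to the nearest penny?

£88.45

space heater: Runtime = 2 h/day × 90 days = 180 h
space heater: 1.02 kW × 180 h = 183.6 kWh
server: 0.31 kW × 184 h = 57.04 kWh
electric blanket: Runtime = 90 min × 30 = 2700 min = 45 h
electric blanket: 0.115 kW × 45 h = 5.175 kWh
3D printer: Runtime = 90 min × 20 = 1800 min = 30 h
3D printer: 0.23 kW × 30 h = 6.9 kWh
Total energy = 252.715 kWh
Cost = 252.715 × £0.35 = £88.45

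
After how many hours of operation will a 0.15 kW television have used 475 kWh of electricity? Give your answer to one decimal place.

3166.7 h

Hours = 475 kWh ÷ 0.15 kW = 3166.7 h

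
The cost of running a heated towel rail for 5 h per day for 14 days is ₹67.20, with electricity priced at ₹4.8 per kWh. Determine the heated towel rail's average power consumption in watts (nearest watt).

Energy = ₹67.20 ÷ ₹4.8/kWh = 14 kWh
Runtime = 5 h/day × 14 days = 70 h
Power = 14 kWh ÷ 70 h = 0.2 kW = 200 W

200 W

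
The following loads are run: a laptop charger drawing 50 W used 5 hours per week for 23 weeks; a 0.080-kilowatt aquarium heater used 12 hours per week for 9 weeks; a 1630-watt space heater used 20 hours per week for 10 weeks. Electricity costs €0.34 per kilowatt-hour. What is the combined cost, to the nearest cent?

laptop charger: Runtime = 5 h/week × 23 weeks = 115 h
laptop charger: 0.05 kW × 115 h = 5.75 kWh
aquarium heater: Runtime = 12 h/week × 9 weeks = 108 h
aquarium heater: 0.08 kW × 108 h = 8.64 kWh
space heater: Runtime = 20 h/week × 10 weeks = 200 h
space heater: 1.63 kW × 200 h = 326 kWh
Total energy = 340.39 kWh
Cost = 340.39 × €0.34 = €115.73

€115.73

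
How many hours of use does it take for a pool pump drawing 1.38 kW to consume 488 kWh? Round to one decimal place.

353.6 h

Hours = 488 kWh ÷ 1.38 kW = 353.6 h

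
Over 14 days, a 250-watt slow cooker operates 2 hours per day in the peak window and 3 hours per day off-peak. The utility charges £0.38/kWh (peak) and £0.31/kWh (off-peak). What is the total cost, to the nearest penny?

Peak energy = 0.25 kW × 2 h × 14 = 7 kWh
Off-peak energy = 0.25 kW × 3 h × 14 = 10.5 kWh
Cost = 7 × £0.38 + 10.5 × £0.31 = £2.66 + £3.255 = £5.92

£5.92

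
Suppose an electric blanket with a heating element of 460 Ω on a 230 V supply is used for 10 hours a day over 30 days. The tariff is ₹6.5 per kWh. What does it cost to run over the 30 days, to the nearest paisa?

₹224.25

Power = V²/R = 230²/460 = 115 W = 0.115 kW
Runtime = 10 h/day × 30 days = 300 h
Energy = 0.115 kW × 300 h = 34.5 kWh
Cost = 34.5 kWh × ₹6.5/kWh = ₹224.25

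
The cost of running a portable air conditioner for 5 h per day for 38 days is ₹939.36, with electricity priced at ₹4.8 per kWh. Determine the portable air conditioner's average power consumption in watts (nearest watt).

1030 W

Energy = ₹939.36 ÷ ₹4.8/kWh = 195.7 kWh
Runtime = 5 h/day × 38 days = 190 h
Power = 195.7 kWh ÷ 190 h = 1.03 kW = 1030 W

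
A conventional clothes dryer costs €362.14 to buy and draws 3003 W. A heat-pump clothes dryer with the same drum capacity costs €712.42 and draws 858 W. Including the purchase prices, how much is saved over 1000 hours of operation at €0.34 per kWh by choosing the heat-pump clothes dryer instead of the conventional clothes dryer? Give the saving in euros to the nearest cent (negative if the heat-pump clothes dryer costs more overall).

€379.02

conventional clothes dryer: €362.14 + (3003/1000) kW × 1000 h × €0.34 = €362.14 + €1021.02 = €1383.16
heat-pump clothes dryer: €712.42 + (858/1000) kW × 1000 h × €0.34 = €712.42 + €291.72 = €1004.14
Saving = €1383.16 − €1004.14 = €379.02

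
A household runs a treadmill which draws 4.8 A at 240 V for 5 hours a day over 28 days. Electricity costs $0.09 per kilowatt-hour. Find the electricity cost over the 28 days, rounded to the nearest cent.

Power = 4.8 A × 240 V = 1152 W = 1.152 kW
Runtime = 5 h/day × 28 days = 140 h
Energy = 1.152 kW × 140 h = 161.28 kWh
Cost = 161.28 kWh × $0.09/kWh = $14.52

$14.52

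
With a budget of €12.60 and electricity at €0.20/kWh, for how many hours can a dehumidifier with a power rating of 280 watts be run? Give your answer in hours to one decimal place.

225.0 h

Energy available = €12.60 ÷ €0.20/kWh = 63 kWh
Hours = 63 kWh ÷ 0.28 kW = 225.0 h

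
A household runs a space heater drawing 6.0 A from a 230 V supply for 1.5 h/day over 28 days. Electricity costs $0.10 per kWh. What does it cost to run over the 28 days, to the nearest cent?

Power = 6.0 A × 230 V = 1380 W = 1.38 kW
Runtime = 1.5 h/day × 28 days = 42 h
Energy = 1.38 kW × 42 h = 57.96 kWh
Cost = 57.96 kWh × $0.10/kWh = $5.80

$5.80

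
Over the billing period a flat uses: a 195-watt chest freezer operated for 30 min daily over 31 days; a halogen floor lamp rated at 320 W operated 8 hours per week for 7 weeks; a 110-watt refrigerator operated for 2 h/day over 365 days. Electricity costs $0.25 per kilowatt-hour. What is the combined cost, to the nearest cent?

chest freezer: Runtime = 30 min × 31 = 930 min = 15.5 h
chest freezer: 0.195 kW × 15.5 h = 3.0225 kWh
halogen floor lamp: Runtime = 8 h/week × 7 weeks = 56 h
halogen floor lamp: 0.32 kW × 56 h = 17.92 kWh
refrigerator: Runtime = 2 h/day × 365 days = 730 h
refrigerator: 0.11 kW × 730 h = 80.3 kWh
Total energy = 101.2425 kWh
Cost = 101.2425 × $0.25 = $25.31

$25.31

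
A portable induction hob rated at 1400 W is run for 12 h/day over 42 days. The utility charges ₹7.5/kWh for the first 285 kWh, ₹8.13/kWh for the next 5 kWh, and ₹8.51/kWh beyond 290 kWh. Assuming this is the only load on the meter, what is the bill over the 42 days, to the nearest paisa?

₹5714.91

Runtime = 12 h/day × 42 days = 504 h
Energy = 1.4 kW × 504 h = 705.6 kWh
Tier 1 (0–285 kWh): 285 × ₹7.5 = ₹2137.5
Tier 2 (285–290 kWh): 5 × ₹8.13 = ₹40.65
Above 290 kWh: 415.6 × ₹8.51 = ₹3536.756
Bill = ₹5714.91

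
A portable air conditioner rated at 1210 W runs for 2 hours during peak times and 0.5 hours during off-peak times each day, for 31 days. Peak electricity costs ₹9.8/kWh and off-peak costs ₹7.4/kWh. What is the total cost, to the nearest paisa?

Peak energy = 1.21 kW × 2 h × 31 = 75.02 kWh
Off-peak energy = 1.21 kW × 0.5 h × 31 = 18.755 kWh
Cost = 75.02 × ₹9.8 + 18.755 × ₹7.4 = ₹735.196 + ₹138.787 = ₹873.98

₹873.98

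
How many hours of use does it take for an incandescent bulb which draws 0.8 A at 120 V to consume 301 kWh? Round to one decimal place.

3135.4 h

Power = 0.8 A × 120 V = 96 W = 0.096 kW
Hours = 301 kWh ÷ 0.096 kW = 3135.4 h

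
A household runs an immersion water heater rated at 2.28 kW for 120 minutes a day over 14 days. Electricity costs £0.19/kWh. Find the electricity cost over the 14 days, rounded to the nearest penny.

£12.13

Runtime = 120 min × 14 = 1680 min = 28 h
Energy = 2.28 kW × 28 h = 63.84 kWh
Cost = 63.84 kWh × £0.19/kWh = £12.13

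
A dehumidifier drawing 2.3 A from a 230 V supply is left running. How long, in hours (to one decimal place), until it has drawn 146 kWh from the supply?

276.0 h

Power = 2.3 A × 230 V = 529 W = 0.529 kW
Hours = 146 kWh ÷ 0.529 kW = 276.0 h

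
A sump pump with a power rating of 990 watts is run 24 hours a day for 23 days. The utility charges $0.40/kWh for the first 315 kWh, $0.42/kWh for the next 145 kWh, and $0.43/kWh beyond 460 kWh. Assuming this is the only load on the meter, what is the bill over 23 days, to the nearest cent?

$224.09

Runtime = 24 h × 23 = 552 h
Energy = 0.99 kW × 552 h = 546.48 kWh
Tier 1 (0–315 kWh): 315 × $0.40 = $126
Tier 2 (315–460 kWh): 145 × $0.42 = $60.9
Above 460 kWh: 86.48 × $0.43 = $37.1864
Bill = $224.09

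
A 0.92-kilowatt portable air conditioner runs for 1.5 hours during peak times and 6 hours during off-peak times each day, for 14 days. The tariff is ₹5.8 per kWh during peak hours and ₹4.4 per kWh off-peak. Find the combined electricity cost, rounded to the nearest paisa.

₹452.09

Peak energy = 0.92 kW × 1.5 h × 14 = 19.32 kWh
Off-peak energy = 0.92 kW × 6 h × 14 = 77.28 kWh
Cost = 19.32 × ₹5.8 + 77.28 × ₹4.4 = ₹112.056 + ₹340.032 = ₹452.09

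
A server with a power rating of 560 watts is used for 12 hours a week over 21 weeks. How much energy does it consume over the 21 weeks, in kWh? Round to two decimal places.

Runtime = 12 h/week × 21 weeks = 252 h
Energy = 0.56 kW × 252 h = 141.12 kWh

141.12 kWh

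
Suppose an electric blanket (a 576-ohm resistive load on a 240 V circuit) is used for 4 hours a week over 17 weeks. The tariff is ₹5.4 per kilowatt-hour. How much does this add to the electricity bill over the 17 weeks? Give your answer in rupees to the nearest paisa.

Power = V²/R = 240²/576 = 100 W = 0.1 kW
Runtime = 4 h/week × 17 weeks = 68 h
Energy = 0.1 kW × 68 h = 6.8 kWh
Cost = 6.8 kWh × ₹5.4/kWh = ₹36.72

₹36.72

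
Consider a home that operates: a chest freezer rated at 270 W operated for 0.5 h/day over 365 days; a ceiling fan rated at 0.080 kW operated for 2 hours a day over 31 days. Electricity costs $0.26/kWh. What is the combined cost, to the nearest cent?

$14.10

chest freezer: Runtime = 0.5 h/day × 365 days = 182.5 h
chest freezer: 0.27 kW × 182.5 h = 49.275 kWh
ceiling fan: Runtime = 2 h/day × 31 days = 62 h
ceiling fan: 0.08 kW × 62 h = 4.96 kWh
Total energy = 54.235 kWh
Cost = 54.235 × $0.26 = $14.10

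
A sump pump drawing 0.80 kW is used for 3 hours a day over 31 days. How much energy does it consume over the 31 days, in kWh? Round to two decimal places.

Runtime = 3 h/day × 31 days = 93 h
Energy = 0.8 kW × 93 h = 74.4 kWh

74.40 kWh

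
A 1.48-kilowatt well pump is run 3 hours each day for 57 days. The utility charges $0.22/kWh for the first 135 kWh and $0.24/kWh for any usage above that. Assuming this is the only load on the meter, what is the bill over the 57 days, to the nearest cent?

$58.04

Runtime = 3 h/day × 57 days = 171 h
Energy = 1.48 kW × 171 h = 253.08 kWh
Tier 1 (0–135 kWh): 135 × $0.22 = $29.7
Above 135 kWh: 118.08 × $0.24 = $28.3392
Bill = $58.04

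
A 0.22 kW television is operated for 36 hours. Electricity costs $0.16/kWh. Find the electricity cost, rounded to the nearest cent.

Energy = 0.22 kW × 36 h = 7.92 kWh
Cost = 7.92 kWh × $0.16/kWh = $1.27

$1.27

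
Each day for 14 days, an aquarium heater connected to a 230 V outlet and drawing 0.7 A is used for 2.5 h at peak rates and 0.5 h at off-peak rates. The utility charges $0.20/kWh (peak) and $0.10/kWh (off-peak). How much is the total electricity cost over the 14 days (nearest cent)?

Power = 0.7 A × 230 V = 161 W = 0.161 kW
Peak energy = 0.161 kW × 2.5 h × 14 = 5.635 kWh
Off-peak energy = 0.161 kW × 0.5 h × 14 = 1.127 kWh
Cost = 5.635 × $0.20 + 1.127 × $0.10 = $1.127 + $0.1127 = $1.24

$1.24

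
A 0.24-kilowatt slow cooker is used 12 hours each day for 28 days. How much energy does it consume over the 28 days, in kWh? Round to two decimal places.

80.64 kWh

Runtime = 12 h/day × 28 days = 336 h
Energy = 0.24 kW × 336 h = 80.64 kWh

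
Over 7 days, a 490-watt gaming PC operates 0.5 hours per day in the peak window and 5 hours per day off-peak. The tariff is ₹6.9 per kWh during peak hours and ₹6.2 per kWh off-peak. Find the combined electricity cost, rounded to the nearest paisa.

Peak energy = 0.49 kW × 0.5 h × 7 = 1.715 kWh
Off-peak energy = 0.49 kW × 5 h × 7 = 17.15 kWh
Cost = 1.715 × ₹6.9 + 17.15 × ₹6.2 = ₹11.8335 + ₹106.33 = ₹118.16

₹118.16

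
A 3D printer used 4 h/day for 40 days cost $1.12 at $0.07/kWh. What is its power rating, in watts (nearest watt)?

100 W

Energy = $1.12 ÷ $0.07/kWh = 16 kWh
Runtime = 4 h/day × 40 days = 160 h
Power = 16 kWh ÷ 160 h = 0.1 kW = 100 W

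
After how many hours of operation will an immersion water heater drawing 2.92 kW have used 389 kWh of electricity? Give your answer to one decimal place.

133.2 h

Hours = 389 kWh ÷ 2.92 kW = 133.2 h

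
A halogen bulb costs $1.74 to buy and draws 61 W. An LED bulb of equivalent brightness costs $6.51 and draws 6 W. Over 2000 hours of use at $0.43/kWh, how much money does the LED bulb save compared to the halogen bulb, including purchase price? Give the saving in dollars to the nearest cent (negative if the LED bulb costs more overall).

halogen bulb: $1.74 + (61/1000) kW × 2000 h × $0.43 = $1.74 + $52.46 = $54.2
LED bulb: $6.51 + (6/1000) kW × 2000 h × $0.43 = $6.51 + $5.16 = $11.67
Saving = $54.2 − $11.67 = $42.53

$42.53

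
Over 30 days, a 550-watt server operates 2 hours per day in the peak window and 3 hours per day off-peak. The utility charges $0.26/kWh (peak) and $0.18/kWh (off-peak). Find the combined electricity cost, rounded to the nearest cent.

Peak energy = 0.55 kW × 2 h × 30 = 33 kWh
Off-peak energy = 0.55 kW × 3 h × 30 = 49.5 kWh
Cost = 33 × $0.26 + 49.5 × $0.18 = $8.58 + $8.91 = $17.49

$17.49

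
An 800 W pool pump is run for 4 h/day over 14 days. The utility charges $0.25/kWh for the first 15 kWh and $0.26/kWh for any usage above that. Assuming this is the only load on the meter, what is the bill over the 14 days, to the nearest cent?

$11.50

Runtime = 4 h/day × 14 days = 56 h
Energy = 0.8 kW × 56 h = 44.8 kWh
Tier 1 (0–15 kWh): 15 × $0.25 = $3.75
Above 15 kWh: 29.8 × $0.26 = $7.748
Bill = $11.50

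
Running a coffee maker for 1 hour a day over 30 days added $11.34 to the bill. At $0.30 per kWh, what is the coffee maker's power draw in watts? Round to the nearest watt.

1260 W

Energy = $11.34 ÷ $0.30/kWh = 37.8 kWh
Runtime = 1 h/day × 30 days = 30 h
Power = 37.8 kWh ÷ 30 h = 1.26 kW = 1260 W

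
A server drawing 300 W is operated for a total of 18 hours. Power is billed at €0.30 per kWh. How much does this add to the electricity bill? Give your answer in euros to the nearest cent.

Energy = 0.3 kW × 18 h = 5.4 kWh
Cost = 5.4 kWh × €0.30/kWh = €1.62

€1.62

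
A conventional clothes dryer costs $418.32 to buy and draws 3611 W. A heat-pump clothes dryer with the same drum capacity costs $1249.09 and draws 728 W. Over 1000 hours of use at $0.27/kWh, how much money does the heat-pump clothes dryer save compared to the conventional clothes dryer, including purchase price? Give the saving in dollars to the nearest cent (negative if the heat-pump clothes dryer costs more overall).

conventional clothes dryer: $418.32 + (3611/1000) kW × 1000 h × $0.27 = $418.32 + $974.97 = $1393.29
heat-pump clothes dryer: $1249.09 + (728/1000) kW × 1000 h × $0.27 = $1249.09 + $196.56 = $1445.65
Saving = $1393.29 − $1445.65 = −$52.36

-$52.36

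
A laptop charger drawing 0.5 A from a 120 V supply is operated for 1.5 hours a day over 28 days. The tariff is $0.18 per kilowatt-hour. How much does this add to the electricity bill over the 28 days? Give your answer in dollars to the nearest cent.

Power = 0.5 A × 120 V = 60 W = 0.06 kW
Runtime = 1.5 h/day × 28 days = 42 h
Energy = 0.06 kW × 42 h = 2.52 kWh
Cost = 2.52 kWh × $0.18/kWh = $0.45

$0.45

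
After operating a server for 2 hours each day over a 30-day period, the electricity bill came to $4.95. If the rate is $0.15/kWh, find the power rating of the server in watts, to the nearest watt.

Energy = $4.95 ÷ $0.15/kWh = 33 kWh
Runtime = 2 h/day × 30 days = 60 h
Power = 33 kWh ÷ 60 h = 0.55 kW = 550 W

550 W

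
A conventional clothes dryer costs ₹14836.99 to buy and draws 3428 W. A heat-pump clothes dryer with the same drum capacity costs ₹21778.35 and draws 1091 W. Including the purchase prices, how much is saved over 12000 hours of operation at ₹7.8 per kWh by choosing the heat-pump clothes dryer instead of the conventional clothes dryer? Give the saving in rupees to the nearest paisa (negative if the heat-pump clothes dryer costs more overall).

conventional clothes dryer: ₹14836.99 + (3428/1000) kW × 12000 h × ₹7.8 = ₹14836.99 + ₹320860.8 = ₹335697.79
heat-pump clothes dryer: ₹21778.35 + (1091/1000) kW × 12000 h × ₹7.8 = ₹21778.35 + ₹102117.6 = ₹123895.95
Saving = ₹335697.79 − ₹123895.95 = ₹211801.84

₹211801.84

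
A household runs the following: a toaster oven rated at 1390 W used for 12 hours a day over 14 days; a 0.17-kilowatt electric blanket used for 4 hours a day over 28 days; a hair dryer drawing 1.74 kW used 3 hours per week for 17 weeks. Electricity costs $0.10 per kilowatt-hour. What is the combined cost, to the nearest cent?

toaster oven: Runtime = 12 h/day × 14 days = 168 h
toaster oven: 1.39 kW × 168 h = 233.52 kWh
electric blanket: Runtime = 4 h/day × 28 days = 112 h
electric blanket: 0.17 kW × 112 h = 19.04 kWh
hair dryer: Runtime = 3 h/week × 17 weeks = 51 h
hair dryer: 1.74 kW × 51 h = 88.74 kWh
Total energy = 341.3 kWh
Cost = 341.3 × $0.10 = $34.13

$34.13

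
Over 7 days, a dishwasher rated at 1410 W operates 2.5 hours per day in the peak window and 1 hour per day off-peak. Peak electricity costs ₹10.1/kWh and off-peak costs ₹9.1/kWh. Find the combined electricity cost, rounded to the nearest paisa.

Peak energy = 1.41 kW × 2.5 h × 7 = 24.675 kWh
Off-peak energy = 1.41 kW × 1 h × 7 = 9.87 kWh
Cost = 24.675 × ₹10.1 + 9.87 × ₹9.1 = ₹249.2175 + ₹89.817 = ₹339.03

₹339.03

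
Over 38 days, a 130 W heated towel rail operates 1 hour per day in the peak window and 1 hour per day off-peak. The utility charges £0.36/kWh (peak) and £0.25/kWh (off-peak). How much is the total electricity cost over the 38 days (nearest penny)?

£3.01

Peak energy = 0.13 kW × 1 h × 38 = 4.94 kWh
Off-peak energy = 0.13 kW × 1 h × 38 = 4.94 kWh
Cost = 4.94 × £0.36 + 4.94 × £0.25 = £1.7784 + £1.235 = £3.01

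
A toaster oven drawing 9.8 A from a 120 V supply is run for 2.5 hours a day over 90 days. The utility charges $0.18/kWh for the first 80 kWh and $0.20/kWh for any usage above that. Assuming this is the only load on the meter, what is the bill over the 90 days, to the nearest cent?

Power = 9.8 A × 120 V = 1176 W = 1.176 kW
Runtime = 2.5 h/day × 90 days = 225 h
Energy = 1.176 kW × 225 h = 264.6 kWh
Tier 1 (0–80 kWh): 80 × $0.18 = $14.4
Above 80 kWh: 184.6 × $0.20 = $36.92
Bill = $51.32

$51.32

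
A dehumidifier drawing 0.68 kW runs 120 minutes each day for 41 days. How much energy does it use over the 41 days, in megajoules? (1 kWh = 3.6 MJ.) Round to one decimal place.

Runtime = 120 min × 41 = 4920 min = 82 h
Energy = 0.68 kW × 82 h = 55.76 kWh
= 55.76 × 3.6 MJ = 200.7 MJ

200.7 MJ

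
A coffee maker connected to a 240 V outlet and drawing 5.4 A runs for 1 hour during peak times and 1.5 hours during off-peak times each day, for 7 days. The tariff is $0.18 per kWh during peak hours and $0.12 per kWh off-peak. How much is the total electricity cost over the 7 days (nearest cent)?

$3.27

Power = 5.4 A × 240 V = 1296 W = 1.296 kW
Peak energy = 1.296 kW × 1 h × 7 = 9.072 kWh
Off-peak energy = 1.296 kW × 1.5 h × 7 = 13.608 kWh
Cost = 9.072 × $0.18 + 13.608 × $0.12 = $1.63296 + $1.63296 = $3.27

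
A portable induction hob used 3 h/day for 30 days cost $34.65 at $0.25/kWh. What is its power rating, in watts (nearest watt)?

1540 W

Energy = $34.65 ÷ $0.25/kWh = 138.6 kWh
Runtime = 3 h/day × 30 days = 90 h
Power = 138.6 kWh ÷ 90 h = 1.54 kW = 1540 W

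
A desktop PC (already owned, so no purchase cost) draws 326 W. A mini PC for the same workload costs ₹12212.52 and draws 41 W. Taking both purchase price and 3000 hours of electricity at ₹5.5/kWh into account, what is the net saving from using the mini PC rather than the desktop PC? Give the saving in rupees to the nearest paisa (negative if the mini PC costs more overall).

desktop PC: ₹0.00 + (326/1000) kW × 3000 h × ₹5.5 = ₹0.00 + ₹5379 = ₹5379
mini PC: ₹12212.52 + (41/1000) kW × 3000 h × ₹5.5 = ₹12212.52 + ₹676.5 = ₹12889.02
Saving = ₹5379 − ₹12889.02 = −₹7510.02

-₹7510.02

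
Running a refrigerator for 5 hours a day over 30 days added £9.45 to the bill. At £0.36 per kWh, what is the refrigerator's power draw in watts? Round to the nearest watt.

175 W

Energy = £9.45 ÷ £0.36/kWh = 26.25 kWh
Runtime = 5 h/day × 30 days = 150 h
Power = 26.25 kWh ÷ 150 h = 0.175 kW = 175 W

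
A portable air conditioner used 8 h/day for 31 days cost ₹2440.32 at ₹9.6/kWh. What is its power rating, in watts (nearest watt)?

1025 W

Energy = ₹2440.32 ÷ ₹9.6/kWh = 254.2 kWh
Runtime = 8 h/day × 31 days = 248 h
Power = 254.2 kWh ÷ 248 h = 1.025 kW = 1025 W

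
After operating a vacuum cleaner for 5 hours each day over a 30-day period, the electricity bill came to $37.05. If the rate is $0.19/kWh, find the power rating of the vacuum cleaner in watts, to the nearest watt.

Energy = $37.05 ÷ $0.19/kWh = 195 kWh
Runtime = 5 h/day × 30 days = 150 h
Power = 195 kWh ÷ 150 h = 1.3 kW = 1300 W

1300 W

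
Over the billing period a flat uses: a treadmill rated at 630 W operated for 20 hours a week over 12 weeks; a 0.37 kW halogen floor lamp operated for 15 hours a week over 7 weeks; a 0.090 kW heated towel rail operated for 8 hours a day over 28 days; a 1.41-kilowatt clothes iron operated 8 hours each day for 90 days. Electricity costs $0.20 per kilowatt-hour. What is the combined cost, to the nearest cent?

$245.08

treadmill: Runtime = 20 h/week × 12 weeks = 240 h
treadmill: 0.63 kW × 240 h = 151.2 kWh
halogen floor lamp: Runtime = 15 h/week × 7 weeks = 105 h
halogen floor lamp: 0.37 kW × 105 h = 38.85 kWh
heated towel rail: Runtime = 8 h/day × 28 days = 224 h
heated towel rail: 0.09 kW × 224 h = 20.16 kWh
clothes iron: Runtime = 8 h/day × 90 days = 720 h
clothes iron: 1.41 kW × 720 h = 1015.2 kWh
Total energy = 1225.41 kWh
Cost = 1225.41 × $0.20 = $245.08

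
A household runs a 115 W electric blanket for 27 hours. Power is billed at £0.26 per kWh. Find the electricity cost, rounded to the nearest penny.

£0.81

Energy = 0.115 kW × 27 h = 3.105 kWh
Cost = 3.105 kWh × £0.26/kWh = £0.81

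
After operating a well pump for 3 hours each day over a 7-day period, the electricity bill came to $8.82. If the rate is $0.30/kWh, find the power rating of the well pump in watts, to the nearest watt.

Energy = $8.82 ÷ $0.30/kWh = 29.4 kWh
Runtime = 3 h/day × 7 days = 21 h
Power = 29.4 kWh ÷ 21 h = 1.4 kW = 1400 W

1400 W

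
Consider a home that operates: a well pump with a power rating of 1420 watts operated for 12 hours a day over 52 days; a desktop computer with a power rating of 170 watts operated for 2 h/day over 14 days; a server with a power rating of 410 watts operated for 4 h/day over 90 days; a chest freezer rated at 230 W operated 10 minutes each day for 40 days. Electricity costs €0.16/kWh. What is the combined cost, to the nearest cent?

well pump: Runtime = 12 h/day × 52 days = 624 h
well pump: 1.42 kW × 624 h = 886.08 kWh
desktop computer: Runtime = 2 h/day × 14 days = 28 h
desktop computer: 0.17 kW × 28 h = 4.76 kWh
server: Runtime = 4 h/day × 90 days = 360 h
server: 0.41 kW × 360 h = 147.6 kWh
chest freezer: Runtime = 10 min × 40 = 400 min = 6.666666… h
chest freezer: 0.23 kW × 6.666666… h = 1.533333… kWh
Total energy = 1039.973333… kWh
Cost = 1039.973333… × €0.16 = €166.40

€166.40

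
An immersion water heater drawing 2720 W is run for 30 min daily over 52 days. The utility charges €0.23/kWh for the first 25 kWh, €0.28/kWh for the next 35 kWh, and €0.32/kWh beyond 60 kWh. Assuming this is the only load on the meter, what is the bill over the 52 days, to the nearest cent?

€18.98

Runtime = 30 min × 52 = 1560 min = 26 h
Energy = 2.72 kW × 26 h = 70.72 kWh
Tier 1 (0–25 kWh): 25 × €0.23 = €5.75
Tier 2 (25–60 kWh): 35 × €0.28 = €9.8
Above 60 kWh: 10.72 × €0.32 = €3.4304
Bill = €18.98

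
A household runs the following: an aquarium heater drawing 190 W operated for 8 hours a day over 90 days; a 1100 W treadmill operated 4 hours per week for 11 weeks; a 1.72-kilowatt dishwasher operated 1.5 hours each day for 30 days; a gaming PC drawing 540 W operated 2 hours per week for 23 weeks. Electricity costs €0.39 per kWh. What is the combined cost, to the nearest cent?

aquarium heater: Runtime = 8 h/day × 90 days = 720 h
aquarium heater: 0.19 kW × 720 h = 136.8 kWh
treadmill: Runtime = 4 h/week × 11 weeks = 44 h
treadmill: 1.1 kW × 44 h = 48.4 kWh
dishwasher: Runtime = 1.5 h/day × 30 days = 45 h
dishwasher: 1.72 kW × 45 h = 77.4 kWh
gaming PC: Runtime = 2 h/week × 23 weeks = 46 h
gaming PC: 0.54 kW × 46 h = 24.84 kWh
Total energy = 287.44 kWh
Cost = 287.44 × €0.39 = €112.10

€112.10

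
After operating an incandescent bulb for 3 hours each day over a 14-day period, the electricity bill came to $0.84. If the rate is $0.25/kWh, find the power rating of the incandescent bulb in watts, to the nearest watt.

Energy = $0.84 ÷ $0.25/kWh = 3.36 kWh
Runtime = 3 h/day × 14 days = 42 h
Power = 3.36 kWh ÷ 42 h = 0.08 kW = 80 W

80 W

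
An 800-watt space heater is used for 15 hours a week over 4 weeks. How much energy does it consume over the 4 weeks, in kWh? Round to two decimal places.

48.00 kWh

Runtime = 15 h/week × 4 weeks = 60 h
Energy = 0.8 kW × 60 h = 48 kWh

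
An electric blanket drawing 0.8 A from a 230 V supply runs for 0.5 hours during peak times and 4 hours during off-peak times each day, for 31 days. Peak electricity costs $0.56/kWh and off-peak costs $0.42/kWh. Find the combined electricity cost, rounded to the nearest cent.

Power = 0.8 A × 230 V = 184 W = 0.184 kW
Peak energy = 0.184 kW × 0.5 h × 31 = 2.852 kWh
Off-peak energy = 0.184 kW × 4 h × 31 = 22.816 kWh
Cost = 2.852 × $0.56 + 22.816 × $0.42 = $1.59712 + $9.58272 = $11.18

$11.18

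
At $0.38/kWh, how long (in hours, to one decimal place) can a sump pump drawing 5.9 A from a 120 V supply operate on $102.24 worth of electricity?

Power = 5.9 A × 120 V = 708 W = 0.708 kW
Energy available = $102.24 ÷ $0.38/kWh = 269.0526 kWh
Hours = 269.0526 kWh ÷ 0.708 kW = 380.0 h

380.0 h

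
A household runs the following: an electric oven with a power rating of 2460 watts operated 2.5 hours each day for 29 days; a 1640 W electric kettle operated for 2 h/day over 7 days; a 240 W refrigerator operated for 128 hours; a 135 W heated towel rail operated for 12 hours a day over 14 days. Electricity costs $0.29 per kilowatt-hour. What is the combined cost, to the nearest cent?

electric oven: Runtime = 2.5 h/day × 29 days = 72.5 h
electric oven: 2.46 kW × 72.5 h = 178.35 kWh
electric kettle: Runtime = 2 h/day × 7 days = 14 h
electric kettle: 1.64 kW × 14 h = 22.96 kWh
refrigerator: 0.24 kW × 128 h = 30.72 kWh
heated towel rail: Runtime = 12 h/day × 14 days = 168 h
heated towel rail: 0.135 kW × 168 h = 22.68 kWh
Total energy = 254.71 kWh
Cost = 254.71 × $0.29 = $73.87

$73.87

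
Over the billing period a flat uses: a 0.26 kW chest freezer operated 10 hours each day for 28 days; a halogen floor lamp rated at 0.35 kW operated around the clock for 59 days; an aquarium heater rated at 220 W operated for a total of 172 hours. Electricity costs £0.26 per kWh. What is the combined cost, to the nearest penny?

chest freezer: Runtime = 10 h/day × 28 days = 280 h
chest freezer: 0.26 kW × 280 h = 72.8 kWh
halogen floor lamp: Runtime = 24 h × 59 = 1416 h
halogen floor lamp: 0.35 kW × 1416 h = 495.6 kWh
aquarium heater: 0.22 kW × 172 h = 37.84 kWh
Total energy = 606.24 kWh
Cost = 606.24 × £0.26 = £157.62

£157.62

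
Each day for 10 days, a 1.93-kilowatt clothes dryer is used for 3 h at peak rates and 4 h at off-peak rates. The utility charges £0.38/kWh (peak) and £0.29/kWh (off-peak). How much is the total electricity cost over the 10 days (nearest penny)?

£44.39

Peak energy = 1.93 kW × 3 h × 10 = 57.9 kWh
Off-peak energy = 1.93 kW × 4 h × 10 = 77.2 kWh
Cost = 57.9 × £0.38 + 77.2 × £0.29 = £22.002 + £22.388 = £44.39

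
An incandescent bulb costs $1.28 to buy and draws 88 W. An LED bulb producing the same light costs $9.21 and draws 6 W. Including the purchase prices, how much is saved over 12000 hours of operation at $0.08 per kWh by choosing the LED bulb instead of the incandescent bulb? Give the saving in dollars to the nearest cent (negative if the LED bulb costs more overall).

incandescent bulb: $1.28 + (88/1000) kW × 12000 h × $0.08 = $1.28 + $84.48 = $85.76
LED bulb: $9.21 + (6/1000) kW × 12000 h × $0.08 = $9.21 + $5.76 = $14.97
Saving = $85.76 − $14.97 = $70.79

$70.79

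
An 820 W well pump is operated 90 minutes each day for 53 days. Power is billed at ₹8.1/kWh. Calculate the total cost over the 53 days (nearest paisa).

Runtime = 90 min × 53 = 4770 min = 79.5 h
Energy = 0.82 kW × 79.5 h = 65.19 kWh
Cost = 65.19 kWh × ₹8.1/kWh = ₹528.04

₹528.04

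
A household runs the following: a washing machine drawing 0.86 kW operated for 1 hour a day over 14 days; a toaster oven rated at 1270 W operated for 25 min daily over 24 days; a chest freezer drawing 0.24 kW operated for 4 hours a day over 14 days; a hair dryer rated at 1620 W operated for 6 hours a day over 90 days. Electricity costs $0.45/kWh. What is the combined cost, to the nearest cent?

$410.84

washing machine: Runtime = 1 h/day × 14 days = 14 h
washing machine: 0.86 kW × 14 h = 12.04 kWh
toaster oven: Runtime = 25 min × 24 = 600 min = 10 h
toaster oven: 1.27 kW × 10 h = 12.7 kWh
chest freezer: Runtime = 4 h/day × 14 days = 56 h
chest freezer: 0.24 kW × 56 h = 13.44 kWh
hair dryer: Runtime = 6 h/day × 90 days = 540 h
hair dryer: 1.62 kW × 540 h = 874.8 kWh
Total energy = 912.98 kWh
Cost = 912.98 × $0.45 = $410.84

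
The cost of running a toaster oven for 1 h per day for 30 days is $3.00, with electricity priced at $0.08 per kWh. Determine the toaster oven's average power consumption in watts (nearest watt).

1250 W

Energy = $3.00 ÷ $0.08/kWh = 37.5 kWh
Runtime = 1 h/day × 30 days = 30 h
Power = 37.5 kWh ÷ 30 h = 1.25 kW = 1250 W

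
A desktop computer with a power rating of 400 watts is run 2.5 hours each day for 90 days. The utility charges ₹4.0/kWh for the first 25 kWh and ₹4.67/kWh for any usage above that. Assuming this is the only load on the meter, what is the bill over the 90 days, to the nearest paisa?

Runtime = 2.5 h/day × 90 days = 225 h
Energy = 0.4 kW × 225 h = 90 kWh
Tier 1 (0–25 kWh): 25 × ₹4.0 = ₹100
Above 25 kWh: 65 × ₹4.67 = ₹303.55
Bill = ₹403.55

₹403.55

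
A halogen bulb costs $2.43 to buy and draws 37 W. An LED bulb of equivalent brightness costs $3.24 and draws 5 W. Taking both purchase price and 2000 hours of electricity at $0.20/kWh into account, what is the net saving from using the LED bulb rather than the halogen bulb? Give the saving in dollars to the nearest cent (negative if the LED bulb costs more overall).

$11.99

halogen bulb: $2.43 + (37/1000) kW × 2000 h × $0.20 = $2.43 + $14.8 = $17.23
LED bulb: $3.24 + (5/1000) kW × 2000 h × $0.20 = $3.24 + $2 = $5.24
Saving = $17.23 − $5.24 = $11.99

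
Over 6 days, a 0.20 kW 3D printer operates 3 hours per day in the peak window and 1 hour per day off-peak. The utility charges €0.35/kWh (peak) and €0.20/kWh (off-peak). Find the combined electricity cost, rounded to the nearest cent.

€1.50

Peak energy = 0.2 kW × 3 h × 6 = 3.6 kWh
Off-peak energy = 0.2 kW × 1 h × 6 = 1.2 kWh
Cost = 3.6 × €0.35 + 1.2 × €0.20 = €1.26 + €0.24 = €1.50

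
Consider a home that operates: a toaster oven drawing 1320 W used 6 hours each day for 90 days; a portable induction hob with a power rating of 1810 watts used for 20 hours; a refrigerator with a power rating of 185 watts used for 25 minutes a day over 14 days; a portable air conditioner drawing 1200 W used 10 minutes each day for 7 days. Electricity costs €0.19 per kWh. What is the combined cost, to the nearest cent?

toaster oven: Runtime = 6 h/day × 90 days = 540 h
toaster oven: 1.32 kW × 540 h = 712.8 kWh
portable induction hob: 1.81 kW × 20 h = 36.2 kWh
refrigerator: Runtime = 25 min × 14 = 350 min = 5.833333… h
refrigerator: 0.185 kW × 5.833333… h = 1.079166… kWh
portable air conditioner: Runtime = 10 min × 7 = 70 min = 1.166666… h
portable air conditioner: 1.2 kW × 1.166666… h = 1.4 kWh
Total energy = 751.479166… kWh
Cost = 751.479166… × €0.19 = €142.78

€142.78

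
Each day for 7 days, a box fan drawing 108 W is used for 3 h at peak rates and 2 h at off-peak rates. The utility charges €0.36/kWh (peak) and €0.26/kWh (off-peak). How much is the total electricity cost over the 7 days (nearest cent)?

Peak energy = 0.108 kW × 3 h × 7 = 2.268 kWh
Off-peak energy = 0.108 kW × 2 h × 7 = 1.512 kWh
Cost = 2.268 × €0.36 + 1.512 × €0.26 = €0.81648 + €0.39312 = €1.21

€1.21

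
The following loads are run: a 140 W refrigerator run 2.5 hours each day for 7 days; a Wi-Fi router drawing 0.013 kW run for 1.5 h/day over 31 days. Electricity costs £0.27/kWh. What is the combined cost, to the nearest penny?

£0.82

refrigerator: Runtime = 2.5 h/day × 7 days = 17.5 h
refrigerator: 0.14 kW × 17.5 h = 2.45 kWh
Wi-Fi router: Runtime = 1.5 h/day × 31 days = 46.5 h
Wi-Fi router: 0.013 kW × 46.5 h = 0.6045 kWh
Total energy = 3.0545 kWh
Cost = 3.0545 × £0.27 = £0.82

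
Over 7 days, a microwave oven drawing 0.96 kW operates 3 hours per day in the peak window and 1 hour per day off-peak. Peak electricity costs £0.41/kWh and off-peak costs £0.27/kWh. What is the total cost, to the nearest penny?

Peak energy = 0.96 kW × 3 h × 7 = 20.16 kWh
Off-peak energy = 0.96 kW × 1 h × 7 = 6.72 kWh
Cost = 20.16 × £0.41 + 6.72 × £0.27 = £8.2656 + £1.8144 = £10.08

£10.08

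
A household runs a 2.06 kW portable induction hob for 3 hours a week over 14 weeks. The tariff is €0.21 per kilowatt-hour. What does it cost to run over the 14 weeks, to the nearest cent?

Runtime = 3 h/week × 14 weeks = 42 h
Energy = 2.06 kW × 42 h = 86.52 kWh
Cost = 86.52 kWh × €0.21/kWh = €18.17

€18.17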